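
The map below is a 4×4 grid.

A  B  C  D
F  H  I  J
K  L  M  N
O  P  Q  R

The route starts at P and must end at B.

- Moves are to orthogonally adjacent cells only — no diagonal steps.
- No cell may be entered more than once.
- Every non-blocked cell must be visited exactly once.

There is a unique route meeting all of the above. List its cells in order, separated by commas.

Need to visit all 16 open cells exactly once, starting at P and ending at B.
Route from P: left to O, up to K, 2× right (reaching M), down to Q, right to R, 3× up (reaching D), left to C, down to I, 2× left (reaching F), up to A, right to B — 15 moves in all.
Check: all 16 open cells covered.

P, O, K, L, M, Q, R, N, J, D, C, I, H, F, A, B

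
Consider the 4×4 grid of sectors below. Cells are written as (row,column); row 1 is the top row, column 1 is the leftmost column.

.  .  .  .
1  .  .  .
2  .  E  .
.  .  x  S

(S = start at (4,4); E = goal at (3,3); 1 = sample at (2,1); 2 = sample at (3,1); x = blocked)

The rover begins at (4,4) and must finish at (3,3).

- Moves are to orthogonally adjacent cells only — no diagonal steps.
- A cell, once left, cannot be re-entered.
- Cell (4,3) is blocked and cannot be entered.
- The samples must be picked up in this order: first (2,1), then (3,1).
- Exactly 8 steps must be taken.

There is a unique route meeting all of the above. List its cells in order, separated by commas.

The waypoints must appear in the order (2,1), (3,1), with no cell reused.
Route from (4,4): 2× up (reaching (2,4)), 3× left (reaching (2,1)), down to (3,1), 2× right (reaching (3,3)) — 8 moves in all.
Check: order respected (1 at step 5, 2 at step 6); 8 moves as required.

(4,4), (3,4), (2,4), (2,3), (2,2), (2,1), (3,1), (3,2), (3,3)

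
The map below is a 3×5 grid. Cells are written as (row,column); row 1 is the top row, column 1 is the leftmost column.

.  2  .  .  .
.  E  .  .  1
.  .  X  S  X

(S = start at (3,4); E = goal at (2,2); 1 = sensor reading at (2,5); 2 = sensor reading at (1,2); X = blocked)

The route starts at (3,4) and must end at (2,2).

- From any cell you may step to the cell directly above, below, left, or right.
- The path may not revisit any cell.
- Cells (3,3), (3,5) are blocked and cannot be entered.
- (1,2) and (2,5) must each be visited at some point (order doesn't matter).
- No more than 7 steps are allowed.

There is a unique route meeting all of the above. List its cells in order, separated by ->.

(3,4) -> (2,4) -> (2,5) -> (1,5) -> (1,4) -> (1,3) -> (1,2) -> (2,2)

Any route must reach (1,2) and (2,5) and still end at (2,2) within 7 moves, so the order of the required stops is forced.
Route from (3,4): up to (2,4), right to (2,5), up to (1,5), 3× left (reaching (1,2)), down to (2,2) — 7 moves in all.
Check: all required cells visited; 7 ≤ 7 moves.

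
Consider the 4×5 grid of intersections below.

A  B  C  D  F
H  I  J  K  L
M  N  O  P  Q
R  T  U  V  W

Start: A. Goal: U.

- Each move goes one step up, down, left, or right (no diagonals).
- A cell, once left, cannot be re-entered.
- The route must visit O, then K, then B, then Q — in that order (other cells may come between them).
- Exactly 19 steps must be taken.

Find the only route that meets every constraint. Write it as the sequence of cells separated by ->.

The waypoints must appear in the order O, K, B, Q, with no cell reused.
Route from A: 3× down (reaching R), right to T, up to N, 2× right (reaching P), up to K, 2× left (reaching I), up to B, 3× right (reaching F), 3× down (reaching W), 2× left (reaching U) — 19 moves in all.
Check: order respected (O at step 6, K at step 8, B at step 11, Q at step 16); 19 moves as required.

A -> H -> M -> R -> T -> N -> O -> P -> K -> J -> I -> B -> C -> D -> F -> L -> Q -> W -> V -> U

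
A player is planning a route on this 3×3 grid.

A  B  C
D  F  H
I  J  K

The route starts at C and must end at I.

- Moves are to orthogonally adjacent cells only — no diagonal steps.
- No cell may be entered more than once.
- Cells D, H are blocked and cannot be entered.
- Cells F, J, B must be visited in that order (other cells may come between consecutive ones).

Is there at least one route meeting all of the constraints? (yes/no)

Ignoring the required order, 1 revisit-free route from C to I passes through all of F, J, and B; the waypoint orders that occur are B → F → J (1) — never F → J → B.

no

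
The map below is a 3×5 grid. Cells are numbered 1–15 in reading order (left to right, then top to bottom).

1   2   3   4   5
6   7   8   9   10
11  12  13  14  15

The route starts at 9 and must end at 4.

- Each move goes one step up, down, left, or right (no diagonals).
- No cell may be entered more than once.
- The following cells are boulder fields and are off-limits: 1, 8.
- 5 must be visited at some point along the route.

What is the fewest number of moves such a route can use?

3

Any route passes through 5 somewhere between 9 and 4. Summing Manhattan distances along the two legs (9 → 5 → 4) gives a lower bound of 2 + 1 = 3 moves.
A route of 3 moves achieves this: 9 → 10 → 5 → 4.
Since 3 matches the lower bound, it is optimal.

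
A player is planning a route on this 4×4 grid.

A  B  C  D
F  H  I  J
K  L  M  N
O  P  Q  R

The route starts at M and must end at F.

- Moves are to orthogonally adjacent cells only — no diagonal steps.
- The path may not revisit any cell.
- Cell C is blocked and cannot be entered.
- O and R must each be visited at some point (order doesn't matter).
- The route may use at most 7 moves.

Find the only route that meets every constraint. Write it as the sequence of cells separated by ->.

M -> N -> R -> Q -> P -> O -> K -> F

Any route must reach O and R and still end at F within 7 moves, so the order of the required stops is forced.
Route from M: right to N, down to R, 3× left (reaching O), 2× up (reaching F) — 7 moves in all.
Check: all required cells visited; 7 ≤ 7 moves.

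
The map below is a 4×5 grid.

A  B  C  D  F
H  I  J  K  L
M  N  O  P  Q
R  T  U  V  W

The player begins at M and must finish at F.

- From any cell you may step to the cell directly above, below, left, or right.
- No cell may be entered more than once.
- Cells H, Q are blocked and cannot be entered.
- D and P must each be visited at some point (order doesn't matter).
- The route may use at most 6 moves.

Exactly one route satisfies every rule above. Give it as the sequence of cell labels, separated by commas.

Any route must reach D and P and still end at F within 6 moves, so the order of the required stops is forced.
Route from M: right 3 to P, up 2 to D, right 1 to F — 6 moves in all.
Check: all required cells visited; 6 ≤ 6 moves.

M, N, O, P, K, D, F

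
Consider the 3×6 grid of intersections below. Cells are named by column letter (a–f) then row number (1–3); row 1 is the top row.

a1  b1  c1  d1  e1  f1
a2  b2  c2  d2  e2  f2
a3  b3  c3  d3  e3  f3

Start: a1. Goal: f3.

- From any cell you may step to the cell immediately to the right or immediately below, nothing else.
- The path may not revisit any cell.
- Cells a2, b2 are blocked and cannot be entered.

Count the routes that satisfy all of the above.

10

A right/down-only route from a1 to f3 makes exactly 2 down-moves and 5 right-moves in some order.
With no other constraints that would be C(7,2) = 21 routes.
Subtract routes through each blocked cell (inclusion–exclusion for overlaps): − through a2: 6 − through b2: 10 + through a2&b2: 5 → 10.
That gives 10 routes.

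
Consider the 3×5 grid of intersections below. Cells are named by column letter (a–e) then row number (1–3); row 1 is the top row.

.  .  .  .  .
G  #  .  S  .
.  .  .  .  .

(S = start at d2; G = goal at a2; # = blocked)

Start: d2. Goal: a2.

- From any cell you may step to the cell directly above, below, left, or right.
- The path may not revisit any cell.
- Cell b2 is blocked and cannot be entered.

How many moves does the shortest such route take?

5

The Manhattan distance from d2 to a2 is |2−2| + |4−1| = 3, so at least 3 moves are needed.
That bound ignores the blocked cells. Measuring each leg by the fewest moves that actually steer around them (d2→a2: 5) raises the lower bound to 5.
A route of 5 moves exists: d2 → d1 → c1 → b1 → a1 → a2.
Since 5 matches that lower bound, it is optimal.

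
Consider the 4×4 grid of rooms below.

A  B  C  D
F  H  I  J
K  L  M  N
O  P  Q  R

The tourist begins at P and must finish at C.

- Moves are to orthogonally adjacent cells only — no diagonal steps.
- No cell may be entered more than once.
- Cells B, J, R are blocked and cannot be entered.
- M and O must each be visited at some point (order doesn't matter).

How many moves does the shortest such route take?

6

Any route passes through M and O in some order between P and C. Summing Manhattan distances along each leg and taking the cheapest ordering (P → O → M → C) gives a lower bound of 1 + 3 + 2 = 6 moves.
A route of 6 moves achieves this: P → O → K → L → M → I → C.
Since 6 matches the lower bound, it is optimal.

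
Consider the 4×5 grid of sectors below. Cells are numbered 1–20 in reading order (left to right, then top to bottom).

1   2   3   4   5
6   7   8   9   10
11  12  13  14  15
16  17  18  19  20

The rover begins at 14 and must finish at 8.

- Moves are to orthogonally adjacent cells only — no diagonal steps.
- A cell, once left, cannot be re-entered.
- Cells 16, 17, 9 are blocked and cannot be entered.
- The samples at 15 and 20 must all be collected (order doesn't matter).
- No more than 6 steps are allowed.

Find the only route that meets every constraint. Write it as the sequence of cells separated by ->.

Any route must reach 15 and 20 and still end at 8 within 6 moves, so the order of the required stops is forced.
Route from 14: right to 15, down to 20, 2× left (reaching 18), 2× up (reaching 8) — 6 moves in all.
Check: all required cells visited; 6 ≤ 6 moves.

14 -> 15 -> 20 -> 19 -> 18 -> 13 -> 8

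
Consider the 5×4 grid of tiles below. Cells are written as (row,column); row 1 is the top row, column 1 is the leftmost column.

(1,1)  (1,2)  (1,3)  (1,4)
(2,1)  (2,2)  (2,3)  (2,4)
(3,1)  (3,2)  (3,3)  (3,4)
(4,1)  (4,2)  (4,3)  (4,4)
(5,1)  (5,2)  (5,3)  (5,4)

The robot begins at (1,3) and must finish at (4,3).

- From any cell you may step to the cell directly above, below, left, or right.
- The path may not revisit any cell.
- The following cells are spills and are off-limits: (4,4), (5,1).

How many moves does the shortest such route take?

3

The Manhattan distance from (1,3) to (4,3) is |1−4| + |3−3| = 3, so at least 3 moves are needed.
A route of 3 moves achieves this: (1,3) → (2,3) → (3,3) → (4,3).
Since 3 matches the lower bound, it is optimal.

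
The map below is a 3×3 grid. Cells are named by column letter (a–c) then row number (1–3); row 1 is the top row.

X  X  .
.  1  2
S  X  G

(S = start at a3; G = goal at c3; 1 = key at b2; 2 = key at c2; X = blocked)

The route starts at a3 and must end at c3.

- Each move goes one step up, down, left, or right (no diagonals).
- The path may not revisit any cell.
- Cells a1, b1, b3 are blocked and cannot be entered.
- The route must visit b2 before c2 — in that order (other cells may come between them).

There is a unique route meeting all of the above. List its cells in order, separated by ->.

a3 -> a2 -> b2 -> c2 -> c3

The waypoints must appear in the order b2, c2, with no cell reused.
Route from a3: up to a2, 2× right (reaching c2), down to c3 — 4 moves in all.
Check: order respected (1 at step 2, 2 at step 3).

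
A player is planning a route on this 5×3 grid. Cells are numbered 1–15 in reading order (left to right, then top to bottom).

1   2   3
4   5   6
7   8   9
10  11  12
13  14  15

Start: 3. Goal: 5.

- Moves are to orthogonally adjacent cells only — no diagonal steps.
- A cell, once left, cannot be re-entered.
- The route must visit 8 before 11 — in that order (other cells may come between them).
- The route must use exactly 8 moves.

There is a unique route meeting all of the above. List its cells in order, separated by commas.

The waypoints must appear in the order 8, 11, with no cell reused.
Route from 3: 2× down (reaching 9), left to 8, down to 11, left to 10, 2× up (reaching 4), right to 5 — 8 moves in all.
Check: order respected (8 at step 3, 11 at step 4); 8 moves as required.

3, 6, 9, 8, 11, 10, 7, 4, 5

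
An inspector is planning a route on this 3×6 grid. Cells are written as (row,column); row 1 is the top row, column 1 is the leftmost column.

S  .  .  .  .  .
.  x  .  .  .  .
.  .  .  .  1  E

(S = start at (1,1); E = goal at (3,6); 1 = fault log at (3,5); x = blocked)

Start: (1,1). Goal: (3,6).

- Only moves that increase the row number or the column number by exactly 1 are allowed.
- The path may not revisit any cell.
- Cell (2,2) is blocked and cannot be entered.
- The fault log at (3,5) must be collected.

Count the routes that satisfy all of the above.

7

A right/down-only route from (1,1) to (3,6) makes exactly 2 down-moves and 5 right-moves in some order.
With no other constraints that would be C(7,2) = 21 routes.
Split at (3,5) and multiply the segment counts (each segment already excludes blocked cells): (1,1)→(3,5): 7; (3,5)→(3,6): 1; product = 7.
That gives 7 routes.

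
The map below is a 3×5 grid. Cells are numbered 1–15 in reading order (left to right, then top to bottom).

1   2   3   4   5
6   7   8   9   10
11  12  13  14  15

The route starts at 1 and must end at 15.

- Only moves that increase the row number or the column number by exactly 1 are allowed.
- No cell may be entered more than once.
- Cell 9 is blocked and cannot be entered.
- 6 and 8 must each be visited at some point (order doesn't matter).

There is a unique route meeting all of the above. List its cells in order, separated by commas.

Moves only go right or down, so the column and row indices never decrease.
Route from 1: down to 6, 2× right (reaching 8), down to 13, 2× right (reaching 15) — 6 moves in all.
Check: all required cells visited.

1, 6, 7, 8, 13, 14, 15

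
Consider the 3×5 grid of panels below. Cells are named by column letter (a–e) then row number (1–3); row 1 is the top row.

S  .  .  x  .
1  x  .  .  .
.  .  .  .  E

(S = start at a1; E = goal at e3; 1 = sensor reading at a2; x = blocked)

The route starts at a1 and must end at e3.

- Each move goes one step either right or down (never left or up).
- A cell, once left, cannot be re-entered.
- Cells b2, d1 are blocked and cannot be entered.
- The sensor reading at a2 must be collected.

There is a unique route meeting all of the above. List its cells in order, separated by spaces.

Moves only go right or down, so the column and row indices never decrease.
Route from a1: down 2 to a3, right 4 to e3 — 6 moves in all.
Check: all required cells visited.

a1 a2 a3 b3 c3 d3 e3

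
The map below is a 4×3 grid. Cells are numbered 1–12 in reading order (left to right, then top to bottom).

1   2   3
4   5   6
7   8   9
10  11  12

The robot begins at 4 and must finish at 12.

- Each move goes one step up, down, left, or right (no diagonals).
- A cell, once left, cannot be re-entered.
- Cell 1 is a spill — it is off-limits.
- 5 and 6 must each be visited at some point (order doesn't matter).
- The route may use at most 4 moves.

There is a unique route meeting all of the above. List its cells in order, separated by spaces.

4 5 6 9 12

Any route must reach 5 and 6 and still end at 12 within 4 moves, so the order of the required stops is forced.
Route from 4: right 2 to 6, down 2 to 12 — 4 moves in all.
Check: all required cells visited; 4 ≤ 4 moves.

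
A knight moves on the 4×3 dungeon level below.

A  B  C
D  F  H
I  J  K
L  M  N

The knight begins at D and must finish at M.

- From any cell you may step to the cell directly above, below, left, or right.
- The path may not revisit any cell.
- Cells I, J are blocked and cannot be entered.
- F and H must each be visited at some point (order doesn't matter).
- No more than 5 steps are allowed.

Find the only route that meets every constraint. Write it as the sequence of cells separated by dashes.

D - F - H - K - N - M

The 5-move cap with required stops at F, H leaves no slack for detours.
Route from D: 2× right (reaching H), 2× down (reaching N), left to M — 5 moves in all.
Check: all required cells visited; 5 ≤ 5 moves.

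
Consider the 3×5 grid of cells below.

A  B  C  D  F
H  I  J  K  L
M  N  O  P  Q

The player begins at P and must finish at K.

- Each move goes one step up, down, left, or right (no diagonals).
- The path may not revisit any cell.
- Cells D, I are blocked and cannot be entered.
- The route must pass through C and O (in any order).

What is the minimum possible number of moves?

9

Any route passes through C and O in some order between P and K. Summing Manhattan distances along each leg and taking the cheapest ordering (P → O → C → K) gives a lower bound of 1 + 2 + 2 = 5 moves.
The shortest route satisfying every rule uses 9 moves: P → O → N → M → H → A → B → C → J → K.
The no-revisit rule (legs can't share cells) pushes the minimum above the 5-move bound; an exhaustive check rules out every length from 5 to 8 (on a 4-connected grid the length of any start-to-goal walk has the same parity as the Manhattan bound, so only lengths 5, 7, 9, … need checking), leaving 9 as the minimum.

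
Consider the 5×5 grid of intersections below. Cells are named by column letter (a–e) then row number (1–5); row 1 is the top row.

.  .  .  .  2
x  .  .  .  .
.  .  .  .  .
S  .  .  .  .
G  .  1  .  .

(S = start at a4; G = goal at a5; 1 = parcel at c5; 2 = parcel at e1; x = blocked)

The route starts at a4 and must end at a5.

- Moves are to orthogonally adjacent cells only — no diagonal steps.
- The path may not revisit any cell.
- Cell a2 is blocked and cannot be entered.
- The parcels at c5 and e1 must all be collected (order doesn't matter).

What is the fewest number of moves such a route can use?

Any route passes through c5 and e1 in some order between a4 and a5. Summing Manhattan distances along each leg and taking the cheapest ordering (a4 → e1 → c5 → a5) gives a lower bound of 7 + 6 + 2 = 15 moves.
A route of 15 moves achieves this: a4 → a3 → b3 → b2 → b1 → c1 → d1 → e1 → e2 → e3 → e4 → e5 → d5 → c5 → b5 → a5.
Since 15 matches the lower bound, it is optimal.

15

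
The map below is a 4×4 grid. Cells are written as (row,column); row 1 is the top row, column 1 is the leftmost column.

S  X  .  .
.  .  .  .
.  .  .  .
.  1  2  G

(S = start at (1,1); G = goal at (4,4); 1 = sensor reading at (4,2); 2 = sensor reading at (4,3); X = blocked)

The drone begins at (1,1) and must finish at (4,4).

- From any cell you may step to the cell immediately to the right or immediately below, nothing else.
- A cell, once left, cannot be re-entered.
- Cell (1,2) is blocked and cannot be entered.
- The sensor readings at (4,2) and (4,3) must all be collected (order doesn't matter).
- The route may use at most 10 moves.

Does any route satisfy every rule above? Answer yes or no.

One route that works: (1,1) → (2,1) → (3,1) → (4,1) → (4,2) → (4,3) → (4,4).

yes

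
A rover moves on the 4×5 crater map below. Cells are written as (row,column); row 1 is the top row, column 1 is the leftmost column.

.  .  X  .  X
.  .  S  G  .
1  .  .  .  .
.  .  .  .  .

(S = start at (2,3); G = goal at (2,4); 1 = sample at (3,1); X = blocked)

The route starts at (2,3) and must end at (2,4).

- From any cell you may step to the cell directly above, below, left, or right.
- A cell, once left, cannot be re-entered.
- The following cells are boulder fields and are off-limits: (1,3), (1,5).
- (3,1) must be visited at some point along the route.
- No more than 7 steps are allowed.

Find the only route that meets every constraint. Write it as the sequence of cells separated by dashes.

The 7-move cap with required stops at (3,1) leaves no slack for detours.
Route from (2,3): left 2 to (2,1), down 1 to (3,1), right 3 to (3,4), up 1 to (2,4) — 7 moves in all.
Check: all required cells visited; 7 ≤ 7 moves.

(2,3) - (2,2) - (2,1) - (3,1) - (3,2) - (3,3) - (3,4) - (2,4)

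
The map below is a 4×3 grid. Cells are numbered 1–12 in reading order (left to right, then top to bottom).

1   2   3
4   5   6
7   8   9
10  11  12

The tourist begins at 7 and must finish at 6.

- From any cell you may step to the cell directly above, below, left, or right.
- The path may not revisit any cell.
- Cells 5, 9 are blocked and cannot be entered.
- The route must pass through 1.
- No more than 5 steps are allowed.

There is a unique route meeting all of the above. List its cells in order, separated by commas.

The 5-move cap with required stops at 1 leaves no slack for detours.
Route from 7: 2× up (reaching 1), 2× right (reaching 3), down to 6 — 5 moves in all.
Check: all required cells visited; 5 ≤ 5 moves.

7, 4, 1, 2, 3, 6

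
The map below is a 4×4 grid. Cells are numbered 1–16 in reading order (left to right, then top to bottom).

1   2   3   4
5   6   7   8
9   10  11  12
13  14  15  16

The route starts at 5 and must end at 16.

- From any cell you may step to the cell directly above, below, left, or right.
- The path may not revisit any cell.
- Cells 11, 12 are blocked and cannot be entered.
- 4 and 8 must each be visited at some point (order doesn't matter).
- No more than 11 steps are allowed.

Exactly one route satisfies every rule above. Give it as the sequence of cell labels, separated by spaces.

5 1 2 3 4 8 7 6 10 14 15 16

Any route must reach 4 and 8 and still end at 16 within 11 moves, so the order of the required stops is forced.
Route from 5: up to 1, 3× right (reaching 4), down to 8, 2× left (reaching 6), 2× down (reaching 14), 2× right (reaching 16) — 11 moves in all.
Check: all required cells visited; 11 ≤ 11 moves.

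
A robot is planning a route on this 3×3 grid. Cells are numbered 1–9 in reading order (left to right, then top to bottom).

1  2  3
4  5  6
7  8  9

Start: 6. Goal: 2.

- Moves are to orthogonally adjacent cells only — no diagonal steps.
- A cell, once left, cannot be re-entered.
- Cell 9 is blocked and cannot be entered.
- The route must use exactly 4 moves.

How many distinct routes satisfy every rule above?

1

Need simple routes of exactly 4 moves from 6 to 2 (Manhattan distance 2, so 1 moves are spent on a detour and 1 undoing it).
Enumerating: 6 5 4 1 2.
That gives 1 route.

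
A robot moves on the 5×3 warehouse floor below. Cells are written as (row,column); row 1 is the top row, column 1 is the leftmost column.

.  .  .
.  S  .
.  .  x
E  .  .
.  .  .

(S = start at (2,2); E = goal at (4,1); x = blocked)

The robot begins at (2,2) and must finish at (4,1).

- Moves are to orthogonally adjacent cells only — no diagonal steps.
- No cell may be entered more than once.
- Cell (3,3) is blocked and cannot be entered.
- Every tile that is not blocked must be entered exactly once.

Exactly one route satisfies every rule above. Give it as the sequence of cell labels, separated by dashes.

(2,2) - (2,3) - (1,3) - (1,2) - (1,1) - (2,1) - (3,1) - (3,2) - (4,2) - (4,3) - (5,3) - (5,2) - (5,1) - (4,1)

Need to visit all 14 open cells exactly once, starting at (2,2) and ending at (4,1).
Cell (1,1) has only two open neighbours ((2,1) and (1,2)), so the path must pass straight through it: one of those is the cell it's entered from and the other is where it exits.
Route from (2,2): right 1 to (2,3), up 1 to (1,3), left 2 to (1,1), down 2 to (3,1), right 1 to (3,2), down 1 to (4,2), right 1 to (4,3), down 1 to (5,3), left 2 to (5,1), up 1 to (4,1) — 13 moves in all.
Check: all 14 open cells covered.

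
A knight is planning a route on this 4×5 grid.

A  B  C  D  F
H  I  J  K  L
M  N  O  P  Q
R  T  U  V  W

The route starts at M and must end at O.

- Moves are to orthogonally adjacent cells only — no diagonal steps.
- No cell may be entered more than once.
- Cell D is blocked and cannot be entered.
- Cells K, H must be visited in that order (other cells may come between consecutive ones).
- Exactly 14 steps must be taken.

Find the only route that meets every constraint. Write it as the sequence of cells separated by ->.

M -> R -> T -> U -> V -> P -> K -> J -> C -> B -> A -> H -> I -> N -> O

The waypoints must appear in the order K, H, with no cell reused.
Route from M: down 1 to R, right 3 to V, up 2 to K, left 1 to J, up 1 to C, left 2 to A, down 1 to H, right 1 to I, down 1 to N, right 1 to O — 14 moves in all.
Check: order respected (K at step 6, H at step 11); 14 moves as required.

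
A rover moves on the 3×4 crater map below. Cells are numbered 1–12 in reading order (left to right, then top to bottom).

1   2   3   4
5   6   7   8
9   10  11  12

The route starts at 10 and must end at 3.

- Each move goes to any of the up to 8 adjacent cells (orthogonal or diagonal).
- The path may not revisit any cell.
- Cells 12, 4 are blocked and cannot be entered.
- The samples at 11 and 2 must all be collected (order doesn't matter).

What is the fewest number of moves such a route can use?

Any route passes through 11 and 2 in some order between 10 and 3. Summing Chebyshev distances along each leg and taking the cheapest ordering (10 → 11 → 2 → 3) gives a lower bound of 1 + 2 + 1 = 4 moves.
A route of 4 moves achieves this: 10 → 11 → 6 → 2 → 3.
Since 4 matches the lower bound, it is optimal.

4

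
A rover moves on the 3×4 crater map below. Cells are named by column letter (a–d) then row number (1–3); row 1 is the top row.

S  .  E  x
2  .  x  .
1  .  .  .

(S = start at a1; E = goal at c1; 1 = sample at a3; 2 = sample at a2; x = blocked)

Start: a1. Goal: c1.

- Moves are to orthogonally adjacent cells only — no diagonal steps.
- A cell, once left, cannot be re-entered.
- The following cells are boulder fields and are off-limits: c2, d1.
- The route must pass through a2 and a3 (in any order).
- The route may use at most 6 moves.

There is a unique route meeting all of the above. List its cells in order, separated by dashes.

a1 - a2 - a3 - b3 - b2 - b1 - c1

Any route must reach a2 and a3 and still end at c1 within 6 moves, so the order of the required stops is forced.
Route from a1: 2× down (reaching a3), right to b3, 2× up (reaching b1), right to c1 — 6 moves in all.
Check: all required cells visited; 6 ≤ 6 moves.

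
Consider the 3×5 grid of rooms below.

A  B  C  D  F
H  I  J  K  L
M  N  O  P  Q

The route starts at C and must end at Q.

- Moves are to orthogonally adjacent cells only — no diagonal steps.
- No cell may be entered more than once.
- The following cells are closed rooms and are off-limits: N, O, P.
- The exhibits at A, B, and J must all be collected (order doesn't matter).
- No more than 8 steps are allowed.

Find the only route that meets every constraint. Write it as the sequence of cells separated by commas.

C, B, A, H, I, J, K, L, Q

The 8-move cap with required stops at A, B, J leaves no slack for detours.
Route from C: 2× left (reaching A), down to H, 4× right (reaching L), down to Q — 8 moves in all.
Check: all required cells visited; 8 ≤ 8 moves.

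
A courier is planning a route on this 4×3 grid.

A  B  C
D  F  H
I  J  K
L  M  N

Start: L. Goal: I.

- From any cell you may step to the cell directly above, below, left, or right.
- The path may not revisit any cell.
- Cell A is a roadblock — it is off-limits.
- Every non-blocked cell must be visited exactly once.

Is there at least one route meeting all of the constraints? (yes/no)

Colour the cells like a checkerboard: each orthogonal step flips colour, so a Hamiltonian route alternates colours. Here there are 5 cells of one colour and 6 of the other, with start on the opposite colour to the goal — the counts and endpoints can't be arranged into an alternating sequence of length 11, so no Hamiltonian route exists.

no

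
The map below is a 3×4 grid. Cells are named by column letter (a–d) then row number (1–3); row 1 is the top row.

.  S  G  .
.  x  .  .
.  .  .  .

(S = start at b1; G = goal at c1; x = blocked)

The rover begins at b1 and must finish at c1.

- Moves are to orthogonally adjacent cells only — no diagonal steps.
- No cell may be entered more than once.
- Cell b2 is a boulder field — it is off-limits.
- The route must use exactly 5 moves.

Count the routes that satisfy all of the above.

Need simple routes of exactly 5 moves from b1 to c1 (Manhattan distance 1, so 2 moves are spent on a detour and 2 undoing it).
No route satisfies every constraint, so the count is 0.

0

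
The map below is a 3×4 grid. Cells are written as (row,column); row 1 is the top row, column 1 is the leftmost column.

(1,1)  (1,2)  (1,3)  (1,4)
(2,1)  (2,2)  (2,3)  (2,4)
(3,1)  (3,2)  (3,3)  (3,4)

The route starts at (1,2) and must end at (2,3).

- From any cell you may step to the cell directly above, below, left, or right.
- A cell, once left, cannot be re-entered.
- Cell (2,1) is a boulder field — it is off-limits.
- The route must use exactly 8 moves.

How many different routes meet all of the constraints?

Need simple routes of exactly 8 moves from (1,2) to (2,3) (Manhattan distance 2, so 3 moves are spent on a detour and 3 undoing it).
Enumerating: (1,2) (2,2) (3,2) (3,3) (3,4) (2,4) (1,4) (1,3) (2,3) | (1,2) (1,3) (1,4) (2,4) (3,4) (3,3) (3,2) (2,2) (2,3).
That gives 2 routes.

2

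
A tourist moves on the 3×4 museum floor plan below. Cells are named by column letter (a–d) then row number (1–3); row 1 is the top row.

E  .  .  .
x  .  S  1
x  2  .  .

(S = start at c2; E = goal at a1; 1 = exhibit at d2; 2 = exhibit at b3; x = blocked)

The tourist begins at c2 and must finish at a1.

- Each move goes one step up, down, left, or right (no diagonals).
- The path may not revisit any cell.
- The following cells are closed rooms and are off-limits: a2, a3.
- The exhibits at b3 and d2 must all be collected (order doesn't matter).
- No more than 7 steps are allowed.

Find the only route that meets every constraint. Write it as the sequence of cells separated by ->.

Any route must reach b3 and d2 and still end at a1 within 7 moves, so the order of the required stops is forced.
Route from c2: right to d2, down to d3, 2× left (reaching b3), 2× up (reaching b1), left to a1 — 7 moves in all.
Check: all required cells visited; 7 ≤ 7 moves.

c2 -> d2 -> d3 -> c3 -> b3 -> b2 -> b1 -> a1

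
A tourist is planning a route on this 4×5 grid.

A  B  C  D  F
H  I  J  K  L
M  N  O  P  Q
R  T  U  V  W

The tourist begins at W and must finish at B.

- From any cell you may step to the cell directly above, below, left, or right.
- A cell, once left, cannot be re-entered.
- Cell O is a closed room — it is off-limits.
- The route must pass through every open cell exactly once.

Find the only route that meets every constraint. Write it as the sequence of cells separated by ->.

W -> Q -> L -> F -> D -> C -> J -> K -> P -> V -> U -> T -> R -> M -> N -> I -> H -> A -> B

Need to visit all 19 open cells exactly once, starting at W and ending at B.
Cell F has only two open neighbours (L and D), so the path must pass straight through it: one of those is the cell it's entered from and the other is where it exits.
Route from W: up 3 to F, left 2 to C, down 1 to J, right 1 to K, down 2 to V, left 3 to R, up 1 to M, right 1 to N, up 1 to I, left 1 to H, up 1 to A, right 1 to B — 18 moves in all.
Check: all 19 open cells covered.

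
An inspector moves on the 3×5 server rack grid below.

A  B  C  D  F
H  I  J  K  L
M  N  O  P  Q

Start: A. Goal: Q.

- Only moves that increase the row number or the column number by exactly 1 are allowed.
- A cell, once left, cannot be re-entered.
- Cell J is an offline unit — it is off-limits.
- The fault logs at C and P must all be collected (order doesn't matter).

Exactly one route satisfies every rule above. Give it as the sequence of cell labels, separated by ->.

A -> B -> C -> D -> K -> P -> Q

Moves only go right or down, so the column and row indices never decrease.
Route from A: 3× right (reaching D), 2× down (reaching P), right to Q — 6 moves in all.
Check: all required cells visited.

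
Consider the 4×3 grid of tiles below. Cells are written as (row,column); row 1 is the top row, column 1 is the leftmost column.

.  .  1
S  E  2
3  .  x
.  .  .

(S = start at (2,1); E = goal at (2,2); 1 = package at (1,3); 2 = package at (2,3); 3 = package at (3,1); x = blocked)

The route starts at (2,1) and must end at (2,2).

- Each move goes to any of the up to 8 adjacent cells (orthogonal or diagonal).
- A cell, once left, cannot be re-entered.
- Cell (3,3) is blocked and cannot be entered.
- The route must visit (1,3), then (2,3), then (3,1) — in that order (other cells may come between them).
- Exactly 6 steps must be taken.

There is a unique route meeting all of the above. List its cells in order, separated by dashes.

The waypoints must appear in the order (1,3), (2,3), (3,1), with no cell reused.
Route from (2,1): up-right 1 to (1,2), right 1 to (1,3), down 1 to (2,3), down-left 1 to (3,2), left 1 to (3,1), up-right 1 to (2,2) — 6 moves in all.
Check: order respected (1 at step 2, 2 at step 3, 3 at step 5); 6 moves as required.

(2,1) - (1,2) - (1,3) - (2,3) - (3,2) - (3,1) - (2,2)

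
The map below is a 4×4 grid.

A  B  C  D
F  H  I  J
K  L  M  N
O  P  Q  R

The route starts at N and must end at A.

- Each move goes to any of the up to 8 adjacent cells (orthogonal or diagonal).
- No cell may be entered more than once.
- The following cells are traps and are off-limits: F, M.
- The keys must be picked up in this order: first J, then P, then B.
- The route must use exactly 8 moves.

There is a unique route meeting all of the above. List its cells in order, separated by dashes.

N - J - I - L - P - K - H - B - A

The waypoints must appear in the order J, P, B, with no cell reused.
Route from N: up 1 to J, left 1 to I, down-left 1 to L, down 1 to P, up-left 1 to K, up-right 1 to H, up 1 to B, left 1 to A — 8 moves in all.
Check: order respected (J at step 1, P at step 4, B at step 7); 8 moves as required.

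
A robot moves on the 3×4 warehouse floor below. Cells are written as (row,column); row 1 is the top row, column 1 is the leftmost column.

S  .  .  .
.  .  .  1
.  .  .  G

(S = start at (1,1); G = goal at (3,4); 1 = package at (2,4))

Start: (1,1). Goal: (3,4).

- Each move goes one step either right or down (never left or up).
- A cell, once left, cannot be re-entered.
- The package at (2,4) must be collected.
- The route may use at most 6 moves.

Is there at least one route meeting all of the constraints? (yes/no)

yes

One route that works: (1,1) → (2,1) → (2,2) → (2,3) → (2,4) → (3,4).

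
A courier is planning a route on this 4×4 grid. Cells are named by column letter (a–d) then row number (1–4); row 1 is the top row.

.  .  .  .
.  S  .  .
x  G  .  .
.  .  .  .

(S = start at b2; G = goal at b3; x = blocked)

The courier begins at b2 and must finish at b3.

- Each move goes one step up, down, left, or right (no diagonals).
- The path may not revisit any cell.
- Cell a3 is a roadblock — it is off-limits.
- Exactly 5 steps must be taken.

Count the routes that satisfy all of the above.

Need simple routes of exactly 5 moves from b2 to b3 (Manhattan distance 1, so 2 moves are spent on a detour and 2 undoing it).
Enumerating: b2 b1 c1 c2 c3 b3 | b2 c2 c3 c4 b4 b3 | b2 c2 d2 d3 c3 b3.
That gives 3 routes.

3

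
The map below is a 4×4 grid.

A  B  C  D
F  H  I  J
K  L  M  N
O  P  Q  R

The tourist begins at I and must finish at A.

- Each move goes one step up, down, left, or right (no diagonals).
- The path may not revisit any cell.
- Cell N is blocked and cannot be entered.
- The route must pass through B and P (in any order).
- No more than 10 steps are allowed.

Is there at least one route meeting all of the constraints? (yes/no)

One route that works: I → M → Q → P → L → H → B → A.

yes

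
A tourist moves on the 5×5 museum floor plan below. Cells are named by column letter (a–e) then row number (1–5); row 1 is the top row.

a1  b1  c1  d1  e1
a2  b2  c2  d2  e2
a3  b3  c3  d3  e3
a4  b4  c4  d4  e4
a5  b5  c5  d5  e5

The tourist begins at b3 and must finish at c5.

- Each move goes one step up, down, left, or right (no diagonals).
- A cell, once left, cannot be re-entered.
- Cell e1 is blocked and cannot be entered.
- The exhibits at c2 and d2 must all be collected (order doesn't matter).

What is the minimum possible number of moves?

Any route passes through c2 and d2 in some order between b3 and c5. Summing Manhattan distances along each leg and taking the cheapest ordering (b3 → d2 → c2 → c5) gives a lower bound of 3 + 1 + 3 = 7 moves.
A route of 7 moves achieves this: b3 → b2 → c2 → d2 → d3 → d4 → d5 → c5.
Since 7 matches the lower bound, it is optimal.

7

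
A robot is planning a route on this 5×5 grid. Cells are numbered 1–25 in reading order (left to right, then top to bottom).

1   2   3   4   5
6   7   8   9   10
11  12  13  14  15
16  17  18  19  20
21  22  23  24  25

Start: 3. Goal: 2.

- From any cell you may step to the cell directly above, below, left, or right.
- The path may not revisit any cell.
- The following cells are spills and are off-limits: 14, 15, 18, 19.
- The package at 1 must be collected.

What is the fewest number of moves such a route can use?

5

Any route passes through 1 somewhere between 3 and 2. Summing Manhattan distances along the two legs (3 → 1 → 2) gives a lower bound of 2 + 1 = 3 moves.
The shortest route satisfying every rule uses 5 moves: 3 → 8 → 7 → 6 → 1 → 2.
The bound of 3 isn't tight here; checking systematically, no route of length 3 through 4 satisfies every constraint, so 5 is the minimum.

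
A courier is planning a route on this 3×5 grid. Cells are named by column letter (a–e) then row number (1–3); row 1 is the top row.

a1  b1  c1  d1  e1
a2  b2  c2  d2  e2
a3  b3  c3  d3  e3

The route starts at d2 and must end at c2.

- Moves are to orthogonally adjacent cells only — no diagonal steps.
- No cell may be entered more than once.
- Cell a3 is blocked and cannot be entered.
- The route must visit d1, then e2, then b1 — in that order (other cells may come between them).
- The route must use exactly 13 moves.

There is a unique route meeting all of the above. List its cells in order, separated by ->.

The waypoints must appear in the order d1, e2, b1, with no cell reused.
Route from d2: up 1 to d1, right 1 to e1, down 2 to e3, left 3 to b3, up 1 to b2, left 1 to a2, up 1 to a1, right 2 to c1, down 1 to c2 — 13 moves in all.
Check: order respected (d1 at step 1, e2 at step 3, b1 at step 11); 13 moves as required.

d2 -> d1 -> e1 -> e2 -> e3 -> d3 -> c3 -> b3 -> b2 -> a2 -> a1 -> b1 -> c1 -> c2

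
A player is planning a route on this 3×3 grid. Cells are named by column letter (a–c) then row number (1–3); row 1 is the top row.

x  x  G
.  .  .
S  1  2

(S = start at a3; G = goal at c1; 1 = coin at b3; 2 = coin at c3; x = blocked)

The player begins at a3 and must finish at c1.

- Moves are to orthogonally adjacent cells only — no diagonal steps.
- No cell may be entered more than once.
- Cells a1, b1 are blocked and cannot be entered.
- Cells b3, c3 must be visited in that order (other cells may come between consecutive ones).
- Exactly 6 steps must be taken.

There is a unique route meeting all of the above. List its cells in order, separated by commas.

The waypoints must appear in the order b3, c3, with no cell reused.
Route from a3: up to a2, right to b2, down to b3, right to c3, 2× up (reaching c1) — 6 moves in all.
Check: order respected (1 at step 3, 2 at step 4); 6 moves as required.

a3, a2, b2, b3, c3, c2, c1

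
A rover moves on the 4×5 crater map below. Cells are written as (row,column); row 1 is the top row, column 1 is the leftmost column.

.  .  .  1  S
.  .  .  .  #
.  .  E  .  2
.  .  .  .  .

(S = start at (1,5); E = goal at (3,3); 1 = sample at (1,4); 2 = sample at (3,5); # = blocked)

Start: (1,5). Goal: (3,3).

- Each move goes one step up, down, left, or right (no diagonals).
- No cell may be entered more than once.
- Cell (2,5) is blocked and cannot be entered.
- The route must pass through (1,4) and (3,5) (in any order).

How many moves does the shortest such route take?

8

Any route passes through (1,4) and (3,5) in some order between (1,5) and (3,3). Summing Manhattan distances along each leg and taking the cheapest ordering ((1,5) → (1,4) → (3,5) → (3,3)) gives a lower bound of 1 + 3 + 2 = 6 moves.
The shortest route satisfying every rule uses 8 moves: (1,5) → (1,4) → (2,4) → (3,4) → (3,5) → (4,5) → (4,4) → (4,3) → (3,3).
The no-revisit rule (legs can't share cells) pushes the minimum above the 6-move bound; an exhaustive check rules out every length from 6 to 7, leaving 8 as the minimum.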